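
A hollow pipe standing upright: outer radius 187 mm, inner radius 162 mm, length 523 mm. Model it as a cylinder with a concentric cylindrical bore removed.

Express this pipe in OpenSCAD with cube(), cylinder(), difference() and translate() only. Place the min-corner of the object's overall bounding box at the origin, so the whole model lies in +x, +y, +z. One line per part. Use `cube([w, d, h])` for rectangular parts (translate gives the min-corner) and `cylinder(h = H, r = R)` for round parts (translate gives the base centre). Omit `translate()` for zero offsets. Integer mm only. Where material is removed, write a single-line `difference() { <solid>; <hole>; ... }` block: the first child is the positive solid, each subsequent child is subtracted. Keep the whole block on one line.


difference() { translate([187, 187, 0]) cylinder(h = 523, r = 187); translate([187, 187, 0]) cylinder(h = 523, r = 162); }


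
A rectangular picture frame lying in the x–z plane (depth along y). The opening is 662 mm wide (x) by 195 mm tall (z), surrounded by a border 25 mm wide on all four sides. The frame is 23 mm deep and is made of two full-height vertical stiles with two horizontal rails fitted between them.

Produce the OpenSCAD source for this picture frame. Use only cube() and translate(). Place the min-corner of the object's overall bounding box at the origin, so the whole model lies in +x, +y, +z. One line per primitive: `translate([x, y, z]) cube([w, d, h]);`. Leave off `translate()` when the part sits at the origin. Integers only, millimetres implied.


cube([25, 23, 245]);
translate([687, 0, 0]) cube([25, 23, 245]);
translate([25, 0, 0]) cube([662, 23, 25]);
translate([25, 0, 220]) cube([662, 23, 25]);


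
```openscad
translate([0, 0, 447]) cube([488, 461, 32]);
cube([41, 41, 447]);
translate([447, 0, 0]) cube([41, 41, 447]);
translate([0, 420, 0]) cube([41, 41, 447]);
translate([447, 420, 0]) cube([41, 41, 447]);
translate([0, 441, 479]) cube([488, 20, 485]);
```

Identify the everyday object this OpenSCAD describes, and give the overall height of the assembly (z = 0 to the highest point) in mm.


A chair. The overall height is 964 mm.

A slab on four corner posts with a tall panel at the back — a chair. The seat slab sits at z = 447 with thickness 32, and the 485 mm backrest starts at the seat top, so the overall height is 447 + 32 + 485 = 964 mm.


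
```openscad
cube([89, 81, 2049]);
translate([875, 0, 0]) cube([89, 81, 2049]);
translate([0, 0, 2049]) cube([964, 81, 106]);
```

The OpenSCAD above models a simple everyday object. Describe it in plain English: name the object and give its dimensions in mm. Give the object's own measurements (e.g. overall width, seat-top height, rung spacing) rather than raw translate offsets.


A door frame. The clear opening is 786 mm wide and 2049 mm high. Two 89 mm wide jambs, 81 mm deep, stand either side of the opening from the floor to the top of the opening. A 106 mm thick head sits across the top of both jambs, spanning the full outside width of the frame.


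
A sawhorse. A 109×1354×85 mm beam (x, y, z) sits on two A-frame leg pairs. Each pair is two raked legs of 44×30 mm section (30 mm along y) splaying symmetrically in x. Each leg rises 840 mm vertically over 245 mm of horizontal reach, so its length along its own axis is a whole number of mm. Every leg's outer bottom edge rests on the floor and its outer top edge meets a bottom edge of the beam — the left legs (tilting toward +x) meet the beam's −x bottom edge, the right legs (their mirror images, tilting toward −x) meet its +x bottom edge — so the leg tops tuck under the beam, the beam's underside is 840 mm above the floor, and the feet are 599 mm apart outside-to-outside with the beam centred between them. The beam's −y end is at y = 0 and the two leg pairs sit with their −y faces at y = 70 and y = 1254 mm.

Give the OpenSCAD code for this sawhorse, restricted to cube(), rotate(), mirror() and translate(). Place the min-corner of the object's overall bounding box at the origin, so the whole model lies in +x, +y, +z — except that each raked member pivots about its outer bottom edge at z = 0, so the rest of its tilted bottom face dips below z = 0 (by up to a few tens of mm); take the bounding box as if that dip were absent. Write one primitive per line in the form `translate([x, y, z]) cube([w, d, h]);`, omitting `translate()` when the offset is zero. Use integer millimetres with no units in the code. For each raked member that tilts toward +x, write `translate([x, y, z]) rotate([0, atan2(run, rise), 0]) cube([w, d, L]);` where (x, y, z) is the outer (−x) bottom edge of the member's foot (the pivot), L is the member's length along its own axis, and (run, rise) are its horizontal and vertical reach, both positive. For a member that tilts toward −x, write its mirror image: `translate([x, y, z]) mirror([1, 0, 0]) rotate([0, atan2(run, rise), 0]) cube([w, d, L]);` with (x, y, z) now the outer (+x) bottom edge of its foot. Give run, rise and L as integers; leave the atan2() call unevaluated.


translate([245, 0, 840]) cube([109, 1354, 85]);
translate([0, 70, 0]) rotate([0, atan2(245, 840), 0]) cube([44, 30, 875]);
translate([599, 70, 0]) mirror([1, 0, 0]) rotate([0, atan2(245, 840), 0]) cube([44, 30, 875]);
translate([0, 1254, 0]) rotate([0, atan2(245, 840), 0]) cube([44, 30, 875]);
translate([599, 1254, 0]) mirror([1, 0, 0]) rotate([0, atan2(245, 840), 0]) cube([44, 30, 875]);


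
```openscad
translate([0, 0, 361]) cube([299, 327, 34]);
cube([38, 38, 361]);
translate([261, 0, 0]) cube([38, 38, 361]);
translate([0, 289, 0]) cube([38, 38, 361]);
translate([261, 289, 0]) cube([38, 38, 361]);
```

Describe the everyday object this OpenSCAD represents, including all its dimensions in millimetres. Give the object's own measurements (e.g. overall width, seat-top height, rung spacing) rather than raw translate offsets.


A simple wooden stool: a rectangular seat 299 mm (x) by 327 mm (y), 34 mm thick, top face at z = 395 mm, on four square legs, each 38×38 mm in cross-section. The legs rest on z = 0, each flush with a corner of the seat.


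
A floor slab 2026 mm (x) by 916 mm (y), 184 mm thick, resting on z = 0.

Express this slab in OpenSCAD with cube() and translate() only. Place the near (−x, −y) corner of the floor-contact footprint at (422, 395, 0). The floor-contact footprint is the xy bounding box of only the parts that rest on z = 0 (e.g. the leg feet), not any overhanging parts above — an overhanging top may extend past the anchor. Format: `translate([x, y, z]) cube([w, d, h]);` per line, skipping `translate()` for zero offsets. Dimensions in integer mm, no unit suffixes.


translate([422, 395, 0]) cube([2026, 916, 184]);


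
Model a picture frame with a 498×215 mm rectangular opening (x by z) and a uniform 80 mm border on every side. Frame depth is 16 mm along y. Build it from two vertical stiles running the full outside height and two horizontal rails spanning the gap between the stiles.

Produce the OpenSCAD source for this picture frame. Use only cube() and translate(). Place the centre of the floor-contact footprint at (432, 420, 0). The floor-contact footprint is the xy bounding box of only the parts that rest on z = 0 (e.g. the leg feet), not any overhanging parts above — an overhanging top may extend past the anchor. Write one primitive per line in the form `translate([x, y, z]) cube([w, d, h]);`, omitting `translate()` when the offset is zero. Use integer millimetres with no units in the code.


translate([103, 412, 0]) cube([80, 16, 375]);
translate([681, 412, 0]) cube([80, 16, 375]);
translate([183, 412, 0]) cube([498, 16, 80]);
translate([183, 412, 295]) cube([498, 16, 80]);


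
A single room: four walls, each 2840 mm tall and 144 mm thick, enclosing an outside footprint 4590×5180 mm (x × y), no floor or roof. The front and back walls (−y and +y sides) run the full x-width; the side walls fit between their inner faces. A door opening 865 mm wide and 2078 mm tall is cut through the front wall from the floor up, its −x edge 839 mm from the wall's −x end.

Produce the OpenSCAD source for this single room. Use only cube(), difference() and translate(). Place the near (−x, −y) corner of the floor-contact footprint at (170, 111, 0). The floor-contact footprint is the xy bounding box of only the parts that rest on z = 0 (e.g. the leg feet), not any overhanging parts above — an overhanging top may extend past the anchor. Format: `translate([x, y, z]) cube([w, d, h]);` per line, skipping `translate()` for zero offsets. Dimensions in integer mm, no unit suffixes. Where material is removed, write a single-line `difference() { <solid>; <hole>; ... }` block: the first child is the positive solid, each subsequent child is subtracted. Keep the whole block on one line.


difference() { translate([170, 111, 0]) cube([4590, 144, 2840]); translate([1009, 111, 0]) cube([865, 144, 2078]); }
translate([170, 5147, 0]) cube([4590, 144, 2840]);
translate([170, 255, 0]) cube([144, 4892, 2840]);
translate([4616, 255, 0]) cube([144, 4892, 2840]);


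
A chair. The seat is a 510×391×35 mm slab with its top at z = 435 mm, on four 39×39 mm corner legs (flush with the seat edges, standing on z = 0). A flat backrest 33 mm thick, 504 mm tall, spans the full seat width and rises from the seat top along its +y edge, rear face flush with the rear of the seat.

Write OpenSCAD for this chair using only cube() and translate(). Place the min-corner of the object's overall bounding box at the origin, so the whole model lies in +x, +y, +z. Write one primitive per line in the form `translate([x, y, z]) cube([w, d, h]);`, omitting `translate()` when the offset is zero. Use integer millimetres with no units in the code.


translate([0, 0, 400]) cube([510, 391, 35]);
cube([39, 39, 400]);
translate([471, 0, 0]) cube([39, 39, 400]);
translate([0, 352, 0]) cube([39, 39, 400]);
translate([471, 352, 0]) cube([39, 39, 400]);
translate([0, 358, 435]) cube([510, 33, 504]);


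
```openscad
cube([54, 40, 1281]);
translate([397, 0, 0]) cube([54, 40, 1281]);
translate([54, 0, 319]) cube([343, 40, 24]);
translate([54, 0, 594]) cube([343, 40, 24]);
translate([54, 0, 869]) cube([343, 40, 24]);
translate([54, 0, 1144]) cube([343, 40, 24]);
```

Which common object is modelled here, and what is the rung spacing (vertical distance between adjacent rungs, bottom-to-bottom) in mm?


A ladder. The rung spacing is 275 mm.

Two tall 54×40 posts with 4 short bars between them — a ladder. Adjacent rungs sit at z = 319 and z = 594, so the spacing is 594 − 319 = 275 mm.


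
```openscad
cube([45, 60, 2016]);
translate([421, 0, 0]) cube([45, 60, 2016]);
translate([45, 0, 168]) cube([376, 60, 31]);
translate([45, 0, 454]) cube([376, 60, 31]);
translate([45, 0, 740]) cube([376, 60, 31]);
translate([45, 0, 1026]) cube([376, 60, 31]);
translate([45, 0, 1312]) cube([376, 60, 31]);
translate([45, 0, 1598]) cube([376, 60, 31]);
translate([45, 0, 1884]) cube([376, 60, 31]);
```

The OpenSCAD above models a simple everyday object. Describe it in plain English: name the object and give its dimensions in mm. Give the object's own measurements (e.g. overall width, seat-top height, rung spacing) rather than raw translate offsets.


A straight ladder. Two 45×60 mm vertical rails, 2016 mm tall, stand 466 mm apart (outside-to-outside) with their front faces coplanar on the −y side. 7 rungs, each 60 mm deep and 31 mm tall, span between the inner faces of the rails, front faces flush with the rails. The lowest rung's underside is at z = 168 mm and rungs are spaced 286 mm apart (underside to underside).


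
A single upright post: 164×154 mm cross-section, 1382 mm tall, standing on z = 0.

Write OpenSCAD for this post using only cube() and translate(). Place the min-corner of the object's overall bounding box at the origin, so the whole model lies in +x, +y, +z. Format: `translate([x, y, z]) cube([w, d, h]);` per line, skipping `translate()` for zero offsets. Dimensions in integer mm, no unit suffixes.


cube([164, 154, 1382]);


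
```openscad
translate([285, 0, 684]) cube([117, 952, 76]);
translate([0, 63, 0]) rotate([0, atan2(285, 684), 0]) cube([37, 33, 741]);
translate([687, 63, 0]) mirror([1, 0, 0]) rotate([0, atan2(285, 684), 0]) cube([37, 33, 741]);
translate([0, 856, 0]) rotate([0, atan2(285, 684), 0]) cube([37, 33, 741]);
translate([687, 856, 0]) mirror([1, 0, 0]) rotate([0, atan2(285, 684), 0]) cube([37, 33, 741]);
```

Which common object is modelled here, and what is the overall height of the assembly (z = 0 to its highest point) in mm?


A sawhorse. The overall height is 760 mm.

A beam across two mirrored pairs of raked legs — a sawhorse. The beam's underside is at z = 684 (matching the legs' vertical rise in atan2(285, 684)) and the beam is 76 mm tall, so its top is at 684 + 76 = 760 mm. The raked legs top out at the beam's underside, so that is the highest point.


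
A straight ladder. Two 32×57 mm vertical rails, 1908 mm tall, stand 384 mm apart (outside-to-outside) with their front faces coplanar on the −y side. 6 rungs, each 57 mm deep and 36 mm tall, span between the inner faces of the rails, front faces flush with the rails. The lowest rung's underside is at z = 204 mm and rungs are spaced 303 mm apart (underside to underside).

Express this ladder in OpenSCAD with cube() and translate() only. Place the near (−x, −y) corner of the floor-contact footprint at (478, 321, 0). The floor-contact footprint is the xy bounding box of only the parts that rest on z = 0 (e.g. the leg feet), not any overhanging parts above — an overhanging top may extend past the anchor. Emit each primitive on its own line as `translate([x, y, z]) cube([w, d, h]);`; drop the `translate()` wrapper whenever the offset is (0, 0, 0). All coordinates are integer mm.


translate([478, 321, 0]) cube([32, 57, 1908]);
translate([830, 321, 0]) cube([32, 57, 1908]);
translate([510, 321, 204]) cube([320, 57, 36]);
translate([510, 321, 507]) cube([320, 57, 36]);
translate([510, 321, 810]) cube([320, 57, 36]);
translate([510, 321, 1113]) cube([320, 57, 36]);
translate([510, 321, 1416]) cube([320, 57, 36]);
translate([510, 321, 1719]) cube([320, 57, 36]);


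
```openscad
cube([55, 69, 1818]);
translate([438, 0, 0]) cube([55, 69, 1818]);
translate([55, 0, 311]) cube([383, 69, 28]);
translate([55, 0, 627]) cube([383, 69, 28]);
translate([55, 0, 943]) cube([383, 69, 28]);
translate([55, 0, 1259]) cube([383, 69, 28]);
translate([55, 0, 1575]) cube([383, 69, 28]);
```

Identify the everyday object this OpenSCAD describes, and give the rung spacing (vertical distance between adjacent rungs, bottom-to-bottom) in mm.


A ladder. The rung spacing is 316 mm.

Two tall 55×69 posts with 5 short bars between them — a ladder. Adjacent rungs sit at z = 311 and z = 627, so the spacing is 627 − 311 = 316 mm.


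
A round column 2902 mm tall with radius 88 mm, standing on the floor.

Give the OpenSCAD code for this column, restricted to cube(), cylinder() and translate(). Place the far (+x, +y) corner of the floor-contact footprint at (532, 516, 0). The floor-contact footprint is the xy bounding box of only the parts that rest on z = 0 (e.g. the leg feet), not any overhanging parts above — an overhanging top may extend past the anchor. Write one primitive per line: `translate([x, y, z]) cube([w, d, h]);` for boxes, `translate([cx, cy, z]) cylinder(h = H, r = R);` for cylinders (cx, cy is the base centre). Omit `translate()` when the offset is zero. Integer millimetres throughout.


translate([444, 428, 0]) cylinder(h = 2902, r = 88);


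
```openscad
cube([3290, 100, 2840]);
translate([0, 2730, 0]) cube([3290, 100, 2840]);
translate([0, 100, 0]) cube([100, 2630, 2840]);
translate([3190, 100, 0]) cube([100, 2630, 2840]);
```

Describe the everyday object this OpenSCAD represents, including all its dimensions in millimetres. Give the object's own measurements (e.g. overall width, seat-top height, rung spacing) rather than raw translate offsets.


The wall frame of a small rectangular building: four walls, each 2840 mm tall and 100 mm thick, enclosing a footprint 3290 mm (x) by 2830 mm (y) outside-to-outside, with no floor or roof. The front and back walls (the −y and +y sides) span the full width; the two side walls fit between them.


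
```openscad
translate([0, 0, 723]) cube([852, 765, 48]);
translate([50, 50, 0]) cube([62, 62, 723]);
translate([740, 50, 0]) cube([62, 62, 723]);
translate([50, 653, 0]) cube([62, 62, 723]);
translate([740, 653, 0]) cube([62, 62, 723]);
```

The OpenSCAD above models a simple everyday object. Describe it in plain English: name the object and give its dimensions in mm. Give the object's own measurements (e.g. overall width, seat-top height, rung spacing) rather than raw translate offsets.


A table: top 852 mm (x) × 765 mm (y), 48 mm thick, upper face at z = 771 mm, on four 62×62 mm square legs, each inset 50 mm from the nearest pair of top edges from z = 0 to the bottom of the top.


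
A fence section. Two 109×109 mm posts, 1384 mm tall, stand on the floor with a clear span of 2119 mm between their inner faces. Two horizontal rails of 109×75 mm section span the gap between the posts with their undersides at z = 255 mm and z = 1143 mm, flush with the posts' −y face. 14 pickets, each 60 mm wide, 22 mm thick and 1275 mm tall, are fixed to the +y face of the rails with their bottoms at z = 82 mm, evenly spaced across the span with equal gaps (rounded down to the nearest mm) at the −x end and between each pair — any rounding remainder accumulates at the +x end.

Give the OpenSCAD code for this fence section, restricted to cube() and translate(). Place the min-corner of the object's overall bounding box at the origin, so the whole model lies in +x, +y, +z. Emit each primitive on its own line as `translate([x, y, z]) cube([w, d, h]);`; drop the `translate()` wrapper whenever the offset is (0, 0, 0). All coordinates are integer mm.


cube([109, 109, 1384]);
translate([2228, 0, 0]) cube([109, 109, 1384]);
translate([109, 0, 255]) cube([2119, 109, 75]);
translate([109, 0, 1143]) cube([2119, 109, 75]);
translate([194, 109, 82]) cube([60, 22, 1275]);
translate([339, 109, 82]) cube([60, 22, 1275]);
translate([484, 109, 82]) cube([60, 22, 1275]);
translate([629, 109, 82]) cube([60, 22, 1275]);
translate([774, 109, 82]) cube([60, 22, 1275]);
translate([919, 109, 82]) cube([60, 22, 1275]);
translate([1064, 109, 82]) cube([60, 22, 1275]);
translate([1209, 109, 82]) cube([60, 22, 1275]);
translate([1354, 109, 82]) cube([60, 22, 1275]);
translate([1499, 109, 82]) cube([60, 22, 1275]);
translate([1644, 109, 82]) cube([60, 22, 1275]);
translate([1789, 109, 82]) cube([60, 22, 1275]);
translate([1934, 109, 82]) cube([60, 22, 1275]);
translate([2079, 109, 82]) cube([60, 22, 1275]);


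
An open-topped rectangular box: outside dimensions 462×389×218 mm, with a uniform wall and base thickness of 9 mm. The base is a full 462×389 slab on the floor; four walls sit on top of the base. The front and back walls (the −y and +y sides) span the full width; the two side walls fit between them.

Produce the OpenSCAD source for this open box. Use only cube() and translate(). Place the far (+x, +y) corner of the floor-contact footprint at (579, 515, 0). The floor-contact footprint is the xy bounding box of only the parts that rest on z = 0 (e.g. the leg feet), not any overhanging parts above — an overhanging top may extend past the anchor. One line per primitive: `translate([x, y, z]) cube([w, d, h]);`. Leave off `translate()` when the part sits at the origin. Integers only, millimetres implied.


translate([117, 126, 0]) cube([462, 389, 9]);
translate([117, 126, 9]) cube([462, 9, 209]);
translate([117, 506, 9]) cube([462, 9, 209]);
translate([117, 135, 9]) cube([9, 371, 209]);
translate([570, 135, 9]) cube([9, 371, 209]);


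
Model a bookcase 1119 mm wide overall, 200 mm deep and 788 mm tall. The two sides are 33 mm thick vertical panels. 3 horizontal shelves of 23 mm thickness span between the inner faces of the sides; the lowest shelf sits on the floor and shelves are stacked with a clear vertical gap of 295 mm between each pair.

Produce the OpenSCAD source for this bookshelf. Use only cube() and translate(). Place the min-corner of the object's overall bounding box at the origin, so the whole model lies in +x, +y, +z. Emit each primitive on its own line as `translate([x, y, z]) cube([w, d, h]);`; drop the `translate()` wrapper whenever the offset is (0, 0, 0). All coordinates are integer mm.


cube([33, 200, 788]);
translate([1086, 0, 0]) cube([33, 200, 788]);
translate([33, 0, 0]) cube([1053, 200, 23]);
translate([33, 0, 318]) cube([1053, 200, 23]);
translate([33, 0, 636]) cube([1053, 200, 23]);


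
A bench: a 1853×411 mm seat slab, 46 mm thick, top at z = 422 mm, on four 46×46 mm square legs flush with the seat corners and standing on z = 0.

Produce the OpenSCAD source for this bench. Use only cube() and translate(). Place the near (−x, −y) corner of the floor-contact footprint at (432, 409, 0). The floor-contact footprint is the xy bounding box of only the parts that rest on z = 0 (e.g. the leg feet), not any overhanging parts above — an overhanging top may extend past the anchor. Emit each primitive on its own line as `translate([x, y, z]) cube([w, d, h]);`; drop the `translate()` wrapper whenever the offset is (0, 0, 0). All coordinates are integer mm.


// leg_h = 422 − 46 = 376
translate([432, 409, 376]) cube([1853, 411, 46]);
translate([432, 409, 0]) cube([46, 46, 376]);
translate([432, 774, 0]) cube([46, 46, 376]);
translate([2239, 409, 0]) cube([46, 46, 376]);
translate([2239, 774, 0]) cube([46, 46, 376]);


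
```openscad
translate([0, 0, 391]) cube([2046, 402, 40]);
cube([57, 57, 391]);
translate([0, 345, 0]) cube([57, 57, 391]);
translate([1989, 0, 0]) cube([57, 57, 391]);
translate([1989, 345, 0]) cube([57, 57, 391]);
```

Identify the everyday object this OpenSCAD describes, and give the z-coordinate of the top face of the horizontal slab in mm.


A bench. The seat-top height is 431 mm.

A long slab on four corner posts — a bench. The slab sits at z = 391 with thickness 40, so the top is 391 + 40 = 431 mm.


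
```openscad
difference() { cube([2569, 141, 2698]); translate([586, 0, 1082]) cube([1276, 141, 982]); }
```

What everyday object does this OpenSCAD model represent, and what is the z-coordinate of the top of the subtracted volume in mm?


A wall with a window opening. The window head height is 2064 mm.

A wall with a rectangular opening subtracted — a window. Sill at z = 1082, opening 982 mm tall, so the head is at 1082 + 982 = 2064 mm.


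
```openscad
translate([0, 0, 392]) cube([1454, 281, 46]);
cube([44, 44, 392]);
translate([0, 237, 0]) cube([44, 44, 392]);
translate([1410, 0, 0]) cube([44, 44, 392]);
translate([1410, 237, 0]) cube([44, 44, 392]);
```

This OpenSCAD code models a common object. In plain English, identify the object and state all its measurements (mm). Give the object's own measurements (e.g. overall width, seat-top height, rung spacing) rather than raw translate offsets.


A bench: a 1454×281 mm seat slab, 46 mm thick, top at z = 438 mm, on four 44×44 mm square legs flush with the seat corners and standing on z = 0.


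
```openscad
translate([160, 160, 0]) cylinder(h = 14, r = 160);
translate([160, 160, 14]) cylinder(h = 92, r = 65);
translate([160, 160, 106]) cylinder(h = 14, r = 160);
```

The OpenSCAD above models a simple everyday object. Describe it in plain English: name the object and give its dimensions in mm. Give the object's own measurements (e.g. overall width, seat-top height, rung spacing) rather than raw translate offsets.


A spool: two coaxial disc flanges of radius 160 mm and thickness 14 mm, joined by a core cylinder of radius 65 mm and height 92 mm. The lower flange rests on z = 0 and the three cylinders share a vertical axis.


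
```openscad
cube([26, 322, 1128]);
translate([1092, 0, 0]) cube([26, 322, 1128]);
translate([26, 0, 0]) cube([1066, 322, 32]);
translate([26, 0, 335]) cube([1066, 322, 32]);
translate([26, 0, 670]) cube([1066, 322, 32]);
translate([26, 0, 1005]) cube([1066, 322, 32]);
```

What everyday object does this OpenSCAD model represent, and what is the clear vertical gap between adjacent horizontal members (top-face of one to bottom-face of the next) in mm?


A bookshelf. The clear shelf gap is 303 mm.

Two tall side panels with 4 horizontal boards between them — a bookshelf. The first two shelf undersides are at z = 0 and z = 335; with shelf thickness 32, the clear gap is 335 − 0 − 32 = 303 mm.


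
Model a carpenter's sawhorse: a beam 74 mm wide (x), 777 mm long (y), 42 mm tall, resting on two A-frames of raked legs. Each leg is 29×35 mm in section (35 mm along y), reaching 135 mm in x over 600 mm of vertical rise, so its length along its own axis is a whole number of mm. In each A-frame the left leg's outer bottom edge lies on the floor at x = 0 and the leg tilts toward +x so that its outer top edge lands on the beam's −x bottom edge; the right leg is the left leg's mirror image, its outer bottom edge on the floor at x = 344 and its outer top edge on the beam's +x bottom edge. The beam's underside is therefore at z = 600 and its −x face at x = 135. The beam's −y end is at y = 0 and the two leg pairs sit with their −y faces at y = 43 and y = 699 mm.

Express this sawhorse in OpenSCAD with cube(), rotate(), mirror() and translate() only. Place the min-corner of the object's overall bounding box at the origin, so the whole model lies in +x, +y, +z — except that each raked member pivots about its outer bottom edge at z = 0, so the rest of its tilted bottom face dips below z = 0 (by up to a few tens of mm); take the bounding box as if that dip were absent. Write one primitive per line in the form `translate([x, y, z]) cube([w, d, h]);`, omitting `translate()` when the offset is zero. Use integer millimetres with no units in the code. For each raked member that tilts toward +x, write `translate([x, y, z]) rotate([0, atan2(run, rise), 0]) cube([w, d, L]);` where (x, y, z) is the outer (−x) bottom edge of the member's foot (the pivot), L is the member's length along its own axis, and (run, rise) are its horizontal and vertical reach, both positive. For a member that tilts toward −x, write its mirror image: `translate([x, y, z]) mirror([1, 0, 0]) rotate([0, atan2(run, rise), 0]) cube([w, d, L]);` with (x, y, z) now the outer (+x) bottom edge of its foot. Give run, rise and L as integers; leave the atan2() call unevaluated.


translate([135, 0, 600]) cube([74, 777, 42]);
translate([0, 43, 0]) rotate([0, atan2(135, 600), 0]) cube([29, 35, 615]);
translate([344, 43, 0]) mirror([1, 0, 0]) rotate([0, atan2(135, 600), 0]) cube([29, 35, 615]);
translate([0, 699, 0]) rotate([0, atan2(135, 600), 0]) cube([29, 35, 615]);
translate([344, 699, 0]) mirror([1, 0, 0]) rotate([0, atan2(135, 600), 0]) cube([29, 35, 615]);


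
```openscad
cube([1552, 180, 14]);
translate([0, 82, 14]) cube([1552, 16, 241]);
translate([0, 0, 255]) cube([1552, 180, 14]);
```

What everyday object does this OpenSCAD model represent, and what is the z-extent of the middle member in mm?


An I-beam. The web height is 241 mm.

Two wide flanges with a thin centred web — an I-beam. Overall 269 mm minus two 14 mm flanges gives a web of 269 − 2·14 = 241 mm.


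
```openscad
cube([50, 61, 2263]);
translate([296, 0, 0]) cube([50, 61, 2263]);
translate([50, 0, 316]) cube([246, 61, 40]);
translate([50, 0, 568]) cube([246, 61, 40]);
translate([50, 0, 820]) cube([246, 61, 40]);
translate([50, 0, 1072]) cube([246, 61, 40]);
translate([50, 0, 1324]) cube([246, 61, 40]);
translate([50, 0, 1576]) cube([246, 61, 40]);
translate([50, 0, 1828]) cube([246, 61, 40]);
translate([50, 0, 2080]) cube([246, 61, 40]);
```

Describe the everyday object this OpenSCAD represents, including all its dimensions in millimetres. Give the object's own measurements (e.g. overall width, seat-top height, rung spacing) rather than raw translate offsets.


A straight ladder. Two 50×61 mm vertical rails, 2263 mm tall, stand 346 mm apart (outside-to-outside) with their front faces coplanar on the −y side. 8 rungs, each 61 mm deep and 40 mm tall, span between the inner faces of the rails, front faces flush with the rails. The lowest rung's underside is at z = 316 mm and rungs are spaced 252 mm apart (underside to underside).


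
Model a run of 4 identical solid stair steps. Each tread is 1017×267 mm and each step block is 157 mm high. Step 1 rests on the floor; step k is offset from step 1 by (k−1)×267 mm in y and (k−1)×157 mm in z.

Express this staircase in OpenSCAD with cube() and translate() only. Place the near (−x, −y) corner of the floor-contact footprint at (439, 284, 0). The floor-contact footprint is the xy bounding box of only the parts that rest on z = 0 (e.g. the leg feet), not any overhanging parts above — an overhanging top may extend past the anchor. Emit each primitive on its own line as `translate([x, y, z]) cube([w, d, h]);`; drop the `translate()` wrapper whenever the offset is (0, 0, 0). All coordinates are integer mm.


translate([439, 284, 0]) cube([1017, 267, 157]);
translate([439, 551, 157]) cube([1017, 267, 157]);
translate([439, 818, 314]) cube([1017, 267, 157]);
translate([439, 1085, 471]) cube([1017, 267, 157]);


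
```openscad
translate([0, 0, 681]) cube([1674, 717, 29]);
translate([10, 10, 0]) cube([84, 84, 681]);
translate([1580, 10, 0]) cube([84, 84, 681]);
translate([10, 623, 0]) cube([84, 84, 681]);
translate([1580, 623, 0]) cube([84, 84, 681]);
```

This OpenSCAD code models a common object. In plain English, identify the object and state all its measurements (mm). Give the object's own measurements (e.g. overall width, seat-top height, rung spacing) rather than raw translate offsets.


A table: top 1674 mm (x) × 717 mm (y), 29 mm thick, upper face at z = 710 mm, on four 84×84 mm square legs, each inset 10 mm from the nearest pair of top edges from z = 0 to the bottom of the top.


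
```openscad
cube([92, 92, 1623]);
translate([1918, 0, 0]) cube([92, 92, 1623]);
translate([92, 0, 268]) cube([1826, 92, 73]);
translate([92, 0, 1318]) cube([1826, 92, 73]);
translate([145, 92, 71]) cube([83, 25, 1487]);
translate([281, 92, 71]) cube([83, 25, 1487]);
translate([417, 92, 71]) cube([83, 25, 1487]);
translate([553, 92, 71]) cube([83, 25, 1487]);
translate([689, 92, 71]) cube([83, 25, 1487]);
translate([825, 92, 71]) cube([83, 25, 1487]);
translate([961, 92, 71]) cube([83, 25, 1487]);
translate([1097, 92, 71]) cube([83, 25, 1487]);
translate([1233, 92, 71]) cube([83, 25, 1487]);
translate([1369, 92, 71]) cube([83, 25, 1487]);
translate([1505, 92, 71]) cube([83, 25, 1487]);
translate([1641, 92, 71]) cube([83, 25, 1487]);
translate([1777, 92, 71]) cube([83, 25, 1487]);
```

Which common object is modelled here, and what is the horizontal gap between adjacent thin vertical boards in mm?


A fence section. The picket gap is 53 mm.

Two posts, two rails, 13 pickets — a fence section. Span 1826 mm holds 13 pickets of 83 mm with 14 equal gaps: ⌊(1826 − 13·83) / 14⌋ = 53 mm.


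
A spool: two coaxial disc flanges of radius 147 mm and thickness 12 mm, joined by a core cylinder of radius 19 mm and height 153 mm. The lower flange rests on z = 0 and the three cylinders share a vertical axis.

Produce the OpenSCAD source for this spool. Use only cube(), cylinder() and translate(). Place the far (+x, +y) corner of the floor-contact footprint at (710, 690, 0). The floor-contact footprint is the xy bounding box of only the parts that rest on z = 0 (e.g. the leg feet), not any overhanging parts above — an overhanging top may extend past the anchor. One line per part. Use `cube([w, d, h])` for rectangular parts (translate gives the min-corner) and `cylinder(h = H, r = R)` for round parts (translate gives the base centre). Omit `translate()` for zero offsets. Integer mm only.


translate([563, 543, 0]) cylinder(h = 12, r = 147);
translate([563, 543, 12]) cylinder(h = 153, r = 19);
translate([563, 543, 165]) cylinder(h = 12, r = 147);


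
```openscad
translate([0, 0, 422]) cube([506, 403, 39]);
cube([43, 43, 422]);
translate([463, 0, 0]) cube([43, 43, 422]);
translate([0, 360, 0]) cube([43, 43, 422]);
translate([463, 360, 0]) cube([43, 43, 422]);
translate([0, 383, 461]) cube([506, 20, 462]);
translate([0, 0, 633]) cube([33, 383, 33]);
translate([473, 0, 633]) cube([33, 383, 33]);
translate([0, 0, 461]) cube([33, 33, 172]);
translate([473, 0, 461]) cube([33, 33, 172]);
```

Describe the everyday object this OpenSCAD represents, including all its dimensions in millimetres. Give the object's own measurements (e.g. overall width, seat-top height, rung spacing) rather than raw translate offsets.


A chair. The seat is a 506×403×39 mm slab with its top at z = 461 mm, on four 43×43 mm corner legs (flush with the seat edges, standing on z = 0). A flat backrest 20 mm thick, 462 mm tall, spans the full seat width and rises from the seat top along its +y edge, rear face flush with the rear of the seat. Two armrests of 33×33 mm section run along each side from the seat's front edge to the front of the backrest, top faces 205 mm above the seat top and outer faces flush with the seat's x-edges; a 33×33 mm post under the front of each armrest stands on the seat at the front corner.


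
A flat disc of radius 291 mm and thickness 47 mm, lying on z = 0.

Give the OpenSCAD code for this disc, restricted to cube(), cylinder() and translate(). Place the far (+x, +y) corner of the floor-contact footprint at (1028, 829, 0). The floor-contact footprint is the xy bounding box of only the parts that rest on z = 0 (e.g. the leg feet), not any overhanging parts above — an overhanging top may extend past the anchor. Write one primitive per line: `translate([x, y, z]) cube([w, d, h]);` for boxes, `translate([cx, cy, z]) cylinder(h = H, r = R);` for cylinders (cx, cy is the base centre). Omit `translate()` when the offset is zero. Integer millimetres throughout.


translate([737, 538, 0]) cylinder(h = 47, r = 291);


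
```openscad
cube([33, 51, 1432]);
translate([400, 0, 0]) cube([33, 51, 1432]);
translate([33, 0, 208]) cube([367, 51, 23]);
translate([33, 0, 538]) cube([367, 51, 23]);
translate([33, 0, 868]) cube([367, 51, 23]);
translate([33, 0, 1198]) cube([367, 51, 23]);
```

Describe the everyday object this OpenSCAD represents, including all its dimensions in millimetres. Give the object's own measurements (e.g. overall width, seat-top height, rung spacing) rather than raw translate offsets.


A straight ladder. Two 33×51 mm vertical rails, 1432 mm tall, stand 433 mm apart (outside-to-outside) with their front faces coplanar on the −y side. 4 rungs, each 51 mm deep and 23 mm tall, span between the inner faces of the rails, front faces flush with the rails. The lowest rung's underside is at z = 208 mm and rungs are spaced 330 mm apart (underside to underside).


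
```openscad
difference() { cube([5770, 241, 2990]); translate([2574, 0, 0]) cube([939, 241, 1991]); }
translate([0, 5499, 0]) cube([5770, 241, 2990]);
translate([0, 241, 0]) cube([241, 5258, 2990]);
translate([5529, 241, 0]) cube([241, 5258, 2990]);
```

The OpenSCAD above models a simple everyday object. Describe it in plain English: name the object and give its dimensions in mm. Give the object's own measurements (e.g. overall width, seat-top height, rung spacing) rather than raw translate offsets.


A single room: four walls, each 2990 mm tall and 241 mm thick, enclosing an outside footprint 5770×5740 mm (x × y), no floor or roof. The front and back walls (−y and +y sides) run the full x-width; the side walls fit between their inner faces. A door opening 939 mm wide and 1991 mm tall is cut through the front wall from the floor up, its −x edge 2574 mm from the wall's −x end.


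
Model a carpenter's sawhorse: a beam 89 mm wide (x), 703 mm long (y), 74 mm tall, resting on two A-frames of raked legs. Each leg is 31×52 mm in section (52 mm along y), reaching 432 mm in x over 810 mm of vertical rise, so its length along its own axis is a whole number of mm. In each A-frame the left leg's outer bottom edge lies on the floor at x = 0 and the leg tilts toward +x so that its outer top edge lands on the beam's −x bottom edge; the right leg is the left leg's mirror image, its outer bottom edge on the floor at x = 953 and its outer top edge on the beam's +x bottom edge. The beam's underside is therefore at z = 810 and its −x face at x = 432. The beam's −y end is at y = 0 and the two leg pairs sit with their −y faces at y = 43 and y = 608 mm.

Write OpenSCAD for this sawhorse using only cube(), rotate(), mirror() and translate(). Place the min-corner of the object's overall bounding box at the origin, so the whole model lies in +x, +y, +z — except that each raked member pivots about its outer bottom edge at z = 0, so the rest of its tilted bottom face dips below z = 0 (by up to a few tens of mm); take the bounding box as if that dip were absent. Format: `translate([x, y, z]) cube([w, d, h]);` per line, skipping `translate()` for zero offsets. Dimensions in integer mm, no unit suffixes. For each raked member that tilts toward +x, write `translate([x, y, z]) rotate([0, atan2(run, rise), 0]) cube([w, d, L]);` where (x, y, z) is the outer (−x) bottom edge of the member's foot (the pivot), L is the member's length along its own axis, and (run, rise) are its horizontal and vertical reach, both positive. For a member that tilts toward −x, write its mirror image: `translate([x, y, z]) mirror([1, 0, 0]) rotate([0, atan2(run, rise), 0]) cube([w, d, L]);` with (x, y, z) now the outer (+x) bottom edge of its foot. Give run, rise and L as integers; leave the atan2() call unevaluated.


// leg length = √(432² + 810²) = 918
// right-leg outer foot x = 2·432 + 89 = 953
// beam min-corner = (432, 0, 810)
translate([432, 0, 810]) cube([89, 703, 74]);
translate([0, 43, 0]) rotate([0, atan2(432, 810), 0]) cube([31, 52, 918]);
translate([953, 43, 0]) mirror([1, 0, 0]) rotate([0, atan2(432, 810), 0]) cube([31, 52, 918]);
translate([0, 608, 0]) rotate([0, atan2(432, 810), 0]) cube([31, 52, 918]);
translate([953, 608, 0]) mirror([1, 0, 0]) rotate([0, atan2(432, 810), 0]) cube([31, 52, 918]);


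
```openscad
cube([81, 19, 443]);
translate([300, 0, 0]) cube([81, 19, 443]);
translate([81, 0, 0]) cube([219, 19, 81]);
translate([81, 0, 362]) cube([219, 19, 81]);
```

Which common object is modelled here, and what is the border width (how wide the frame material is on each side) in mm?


A picture frame. The border width is 81 mm.

Four thin pieces enclosing a rectangular opening — a picture frame. The two full-height stiles are 443 mm tall; the top rail sits at z = 362 and is 81 mm tall, so the border above the opening is 443 − 362 = 81 mm, matching the stile x-width.


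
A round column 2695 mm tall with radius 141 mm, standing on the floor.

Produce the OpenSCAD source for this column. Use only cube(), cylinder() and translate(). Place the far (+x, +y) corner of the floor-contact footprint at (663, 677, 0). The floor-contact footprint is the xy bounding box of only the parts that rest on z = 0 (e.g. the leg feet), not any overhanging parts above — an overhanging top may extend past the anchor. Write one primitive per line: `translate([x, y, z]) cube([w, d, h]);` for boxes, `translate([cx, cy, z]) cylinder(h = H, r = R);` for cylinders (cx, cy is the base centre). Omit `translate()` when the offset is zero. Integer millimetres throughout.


translate([522, 536, 0]) cylinder(h = 2695, r = 141);


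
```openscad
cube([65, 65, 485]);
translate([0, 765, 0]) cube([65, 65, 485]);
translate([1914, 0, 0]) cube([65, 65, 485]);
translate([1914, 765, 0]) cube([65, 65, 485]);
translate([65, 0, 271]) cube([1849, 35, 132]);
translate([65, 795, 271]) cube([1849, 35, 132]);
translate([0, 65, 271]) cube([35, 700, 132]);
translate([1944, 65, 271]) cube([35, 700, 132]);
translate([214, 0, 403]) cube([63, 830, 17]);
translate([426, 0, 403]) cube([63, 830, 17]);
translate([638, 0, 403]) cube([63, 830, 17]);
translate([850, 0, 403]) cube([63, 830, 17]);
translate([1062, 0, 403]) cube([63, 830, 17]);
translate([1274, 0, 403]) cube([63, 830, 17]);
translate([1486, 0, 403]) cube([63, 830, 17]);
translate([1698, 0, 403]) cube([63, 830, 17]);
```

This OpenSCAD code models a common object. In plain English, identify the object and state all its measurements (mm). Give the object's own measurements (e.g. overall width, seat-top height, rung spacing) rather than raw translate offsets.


A bed frame 1979 mm long (x) by 830 mm wide (y). Four 65×65 mm corner posts, 485 mm tall, at the corners of the footprint. Four rails of 35 mm thickness and 132 mm height run between adjacent posts with their undersides at z = 271 mm, their outer faces flush with the outside of the frame (the two x-running rails run between the posts' inner faces; the two y-running rails run between the posts' inner faces). 8 slats, each 63 mm wide (x) and 17 mm thick, lie across the top of the two x-running rails, running the full 830 mm width of the frame in y; along x they sit between the end posts with a 149 mm gap after the −x posts and between neighbouring slats, leaving 153 mm before the +x posts.
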